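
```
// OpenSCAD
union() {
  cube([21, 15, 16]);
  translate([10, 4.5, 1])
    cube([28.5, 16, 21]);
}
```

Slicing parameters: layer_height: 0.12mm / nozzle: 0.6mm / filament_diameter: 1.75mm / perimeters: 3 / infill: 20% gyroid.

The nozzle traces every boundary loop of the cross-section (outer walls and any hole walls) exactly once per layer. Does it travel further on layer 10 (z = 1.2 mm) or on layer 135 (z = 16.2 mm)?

layer 10 (z = 1.2 mm)

Layer 10 (z = 1.2): the cube is present — its section is the full 21×15 rectangle (perimeter 72.00 mm); the 28.5×16 cube at (10, 4.5) contributes its full rectangle (perimeter 89.00 mm); Merging all regions: the regions partially overlap (shared area 115.50 mm²), so the edge portions inside another operand are dropped and the merged outline is re-measured after clipping — boundary = 118.00 mm. So its perimeter = 118.00 mm. Layer 135 (z = 16.2): the cube is absent (z outside [0, 16]); the 28.5×16 cube at (10, 4.5) contributes its full rectangle (perimeter 89.00 mm); Taking the union: only the 28.5×16 cube at (10, 4.5) is present, so the union is just that shape — boundary = 89.00 mm. So its perimeter = 89.00 mm. Layer 10 is larger (118.00 vs 89.00 mm).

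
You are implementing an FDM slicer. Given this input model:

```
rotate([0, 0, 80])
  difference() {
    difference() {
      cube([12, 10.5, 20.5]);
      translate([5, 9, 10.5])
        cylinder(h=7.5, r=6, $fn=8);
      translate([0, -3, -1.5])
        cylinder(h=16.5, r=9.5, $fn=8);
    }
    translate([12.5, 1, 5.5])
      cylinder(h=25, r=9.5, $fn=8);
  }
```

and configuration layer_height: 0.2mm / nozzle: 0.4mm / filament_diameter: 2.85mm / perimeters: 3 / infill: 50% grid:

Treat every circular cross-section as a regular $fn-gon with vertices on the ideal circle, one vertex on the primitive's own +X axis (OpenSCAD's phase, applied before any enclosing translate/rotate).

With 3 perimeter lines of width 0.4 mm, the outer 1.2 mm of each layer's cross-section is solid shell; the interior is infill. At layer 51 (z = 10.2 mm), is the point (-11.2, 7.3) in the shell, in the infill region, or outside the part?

At z = 10.2 mm: the cube (footprint 12×10.5) is included at this height; the cylinder at (5, 9) does not reach this height (z outside [10.5, 18]); the cylinder at (0, -3): section is a regular 8-gon, circumradius r=9.5; After the difference (first − rest): starting from the 12×10.5 cube, the r=9.5 cylinder at (0, -3) partially overlaps it — only the 37.18 mm² overlap (of its 255.27 mm²) is removed, clipping the outline — 1 connected region; the cylinder at (12.5, 1): section is a regular 8-gon, circumradius r=9.5; Taking the first minus the rest: starting from the result so far, the r=9.5 cylinder at (12.5, 1) partially overlaps it — only the 51.78 mm² overlap (of its 255.27 mm²) is removed, clipping the outline — 1 connected region; (whole slice rotated 80° about Z — lengths, areas and connectivity unchanged). Overall, the cross-section is a single solid region. Undo the 80° rotation: the query point maps to (5.244, 12.297) in the un-rotated model frame. The nearest boundary edge runs (0.00, 10.50)→(12.00, 10.50); distance from the point to it = 1.80 mm. The point is not inside any of the regions above, so it lies outside the cross-section (1.80 mm from the nearest boundary).

outside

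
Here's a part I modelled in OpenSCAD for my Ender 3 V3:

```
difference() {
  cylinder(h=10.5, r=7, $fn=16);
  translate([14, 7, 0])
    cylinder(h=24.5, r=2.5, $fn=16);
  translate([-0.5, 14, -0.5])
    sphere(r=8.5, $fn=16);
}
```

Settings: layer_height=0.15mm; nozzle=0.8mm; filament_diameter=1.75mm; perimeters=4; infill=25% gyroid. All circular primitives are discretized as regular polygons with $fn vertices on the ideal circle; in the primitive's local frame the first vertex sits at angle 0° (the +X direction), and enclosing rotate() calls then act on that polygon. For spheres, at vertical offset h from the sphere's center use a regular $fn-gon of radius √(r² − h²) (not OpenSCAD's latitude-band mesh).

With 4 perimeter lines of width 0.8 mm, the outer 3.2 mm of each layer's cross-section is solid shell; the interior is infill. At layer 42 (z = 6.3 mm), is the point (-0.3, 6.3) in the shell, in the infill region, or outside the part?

shell

At z = 6.3 mm: the cylinder: section is a regular 16-gon, circumradius r=7; the r=2.5 cylinder at (14, 7) contributes a regular 16-gon of circumradius 2.5; the r=8.5 sphere at (-0.5, 14) slices to a regular 16-gon of circumradius 5.100 (√(r²−h²) with h=6.8 from center); Subtracting the remaining from the first: starting from the r=7 cylinder, the r=2.5 cylinder at (14, 7) misses the remaining region (no effect); the r=8.5 sphere at (-0.5, 14) misses the remaining region (no effect) — 1 connected region. Overall, the cross-section is a single solid region. The nearest boundary edge runs (-2.68, 6.47)→(0.00, 7.00); distance from the point to it = 0.63 mm. The point is inside the cross-section, 0.63 mm from the nearest boundary — within the 3.2 mm shell band (4 × 0.8).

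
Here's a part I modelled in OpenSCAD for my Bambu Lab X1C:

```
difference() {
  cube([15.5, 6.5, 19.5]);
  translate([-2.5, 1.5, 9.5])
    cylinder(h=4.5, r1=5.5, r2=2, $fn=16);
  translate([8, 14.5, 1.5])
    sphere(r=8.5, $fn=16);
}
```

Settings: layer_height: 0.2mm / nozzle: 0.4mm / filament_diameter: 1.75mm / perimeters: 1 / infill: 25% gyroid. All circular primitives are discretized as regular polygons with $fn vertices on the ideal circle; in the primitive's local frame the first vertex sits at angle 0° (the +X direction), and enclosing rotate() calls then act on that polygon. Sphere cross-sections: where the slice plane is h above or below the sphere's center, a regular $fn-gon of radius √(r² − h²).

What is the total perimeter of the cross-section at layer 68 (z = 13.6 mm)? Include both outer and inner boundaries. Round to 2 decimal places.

At z = 13.6 mm: the 15.5×6.5 cube contributes its full rectangle (perimeter 44.00 mm); the cone at (-2.5, 1.5) (r1=5.5→r2=2) has section circumradius 2.311 here — a regular 16-gon (perimeter = 2·16·2.311·sin(180°/16) = 14.43 mm); the sphere at (8, 14.5) does not reach this height (|z−center|=12.100 > r=8.5); After the difference (first − rest): starting from the 15.5×6.5 cube, the cone at (-2.5, 1.5) misses the remaining region (no effect) — boundary = 44.00 mm. Overall, the cross-section is a single solid region. Total boundary length (outer) = 44.00 mm.

44.00 mm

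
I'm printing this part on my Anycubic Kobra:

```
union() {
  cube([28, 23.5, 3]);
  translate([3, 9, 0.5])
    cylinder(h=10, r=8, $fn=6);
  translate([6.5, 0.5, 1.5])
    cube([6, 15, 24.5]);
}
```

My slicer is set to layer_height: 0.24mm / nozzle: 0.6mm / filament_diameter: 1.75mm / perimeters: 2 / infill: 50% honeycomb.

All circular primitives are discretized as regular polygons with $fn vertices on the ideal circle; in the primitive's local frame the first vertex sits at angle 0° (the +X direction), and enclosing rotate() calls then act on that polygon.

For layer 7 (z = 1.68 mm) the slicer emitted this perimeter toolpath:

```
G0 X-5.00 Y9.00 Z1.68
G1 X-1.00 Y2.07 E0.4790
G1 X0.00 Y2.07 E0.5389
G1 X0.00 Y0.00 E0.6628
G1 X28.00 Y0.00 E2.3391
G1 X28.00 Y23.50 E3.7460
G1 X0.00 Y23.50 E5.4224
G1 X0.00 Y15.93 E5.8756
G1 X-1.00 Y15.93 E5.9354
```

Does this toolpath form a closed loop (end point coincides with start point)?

no

Start point (G0): (-5.00, 9.00). End point (last G1): the path does not return to the start — open.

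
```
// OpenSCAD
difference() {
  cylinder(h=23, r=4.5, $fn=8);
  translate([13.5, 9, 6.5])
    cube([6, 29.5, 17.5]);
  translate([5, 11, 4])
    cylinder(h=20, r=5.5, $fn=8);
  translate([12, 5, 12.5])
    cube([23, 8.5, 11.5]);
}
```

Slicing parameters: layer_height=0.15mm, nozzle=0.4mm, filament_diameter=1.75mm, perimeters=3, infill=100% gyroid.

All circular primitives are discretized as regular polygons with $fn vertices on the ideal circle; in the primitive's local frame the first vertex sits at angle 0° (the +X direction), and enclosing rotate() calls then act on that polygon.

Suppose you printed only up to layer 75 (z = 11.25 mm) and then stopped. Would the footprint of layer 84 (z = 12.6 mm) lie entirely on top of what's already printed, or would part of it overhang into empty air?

entirely on top

Compare the two slices. At z = 11.25: the cylinder: section is a regular 8-gon, circumradius r=4.5 (area = (8/2)·4.500²·sin(360°/8) = 57.28 mm²); the cube at (13.5, 9) (footprint 6×29.5) is included at this height (area 177.00 mm²); the r=5.5 cylinder at (5, 11) contributes a regular 8-gon of circumradius 5.5 (area = (8/2)·5.500²·sin(360°/8) = 85.56 mm²); the cube at (12, 5) is not intersected at this z (z outside [12.5, 24]); Subtracting the remaining from the first: starting from the r=4.5 cylinder (57.28 mm²), the 6×29.5 cube at (13.5, 9) misses the remaining region (no effect); the r=5.5 cylinder at (5, 11) misses the remaining region (no effect) — area = 57.28 mm². At z = 12.6: the cylinder: section is a regular 8-gon, circumradius r=4.5 (area = (8/2)·4.500²·sin(360°/8) = 57.28 mm²); the cube at (13.5, 9) (footprint 6×29.5) is included at this height (area 177.00 mm²); the cylinder at (5, 11): section is a regular 8-gon, circumradius r=5.5 (area = (8/2)·5.500²·sin(360°/8) = 85.56 mm²); the cube at (12, 5) (footprint 23×8.5) is included at this height (area 195.50 mm²); Taking the first minus the rest: starting from the r=4.5 cylinder (57.28 mm²), the 6×29.5 cube at (13.5, 9) misses the remaining region (no effect); the r=5.5 cylinder at (5, 11) misses the remaining region (no effect); the 23×8.5 cube at (12, 5) misses the remaining region (no effect) — area = 57.28 mm². Checking containment: the cross-section at z = 12.6 is a subset of the cross-section at z = 11.25.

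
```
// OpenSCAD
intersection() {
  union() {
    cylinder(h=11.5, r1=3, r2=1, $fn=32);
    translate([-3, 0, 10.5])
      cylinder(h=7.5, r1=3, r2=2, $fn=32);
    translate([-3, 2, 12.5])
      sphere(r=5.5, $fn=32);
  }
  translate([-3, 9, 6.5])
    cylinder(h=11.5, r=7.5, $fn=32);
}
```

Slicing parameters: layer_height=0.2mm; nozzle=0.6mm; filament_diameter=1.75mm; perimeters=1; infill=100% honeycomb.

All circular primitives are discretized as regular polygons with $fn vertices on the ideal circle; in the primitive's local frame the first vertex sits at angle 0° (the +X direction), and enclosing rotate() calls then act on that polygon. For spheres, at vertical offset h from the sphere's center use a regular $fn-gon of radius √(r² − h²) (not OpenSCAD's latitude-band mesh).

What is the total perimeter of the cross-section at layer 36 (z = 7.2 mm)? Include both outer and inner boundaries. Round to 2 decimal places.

8.19 mm

At z = 7.2 mm: the cone: at t=0.626 of its height the radius interpolates to r₁+(r₂−r₁)t = 1.748, giving a regular 32-gon of that circumradius (perimeter = 2·32·1.748·sin(180°/32) = 10.96 mm); the cone at (-3, 0) is not intersected at this z (z outside [10.5, 18]); the sphere at (-3, 2): section is a regular 32-gon, circumradius = √(r²−h²) = √(5.5²−5.3²) = 1.470 (perimeter = 2·32·1.470·sin(180°/32) = 9.22 mm); Merging all regions: the 2 present regions are separate (no shared area or edge), so areas and boundary lengths simply add and each stays a separate island — boundary = 20.18 mm; the r=7.5 cylinder at (-3, 9) gives a regular 32-gon of circumradius 7.5 (constant along its height) (perimeter = 2·32·7.500·sin(180°/32) = 47.05 mm); Taking the intersection: the r=7.5 cylinder at (-3, 9) partially overlaps that combined region; clipping to the common part keeps 4.61 mm² — boundary = 8.19 mm. Overall, the cross-section is a single solid region. Total boundary length (outer) = 8.19 mm.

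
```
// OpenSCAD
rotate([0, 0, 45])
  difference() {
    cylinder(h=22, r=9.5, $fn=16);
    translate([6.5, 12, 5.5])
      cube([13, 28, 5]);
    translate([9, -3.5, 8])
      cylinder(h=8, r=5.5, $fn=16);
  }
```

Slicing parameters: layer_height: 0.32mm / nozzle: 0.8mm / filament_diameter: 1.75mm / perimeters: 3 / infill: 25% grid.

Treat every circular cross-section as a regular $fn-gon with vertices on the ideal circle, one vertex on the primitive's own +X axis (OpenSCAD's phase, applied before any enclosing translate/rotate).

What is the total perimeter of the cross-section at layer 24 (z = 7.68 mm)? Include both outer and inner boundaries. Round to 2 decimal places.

At z = 7.68 mm: the r=9.5 cylinder gives a regular 16-gon of circumradius 9.5 (constant along its height) (perimeter = 2·16·9.500·sin(180°/16) = 59.31 mm); the cube at (6.5, 12) is present — its section is the full 13×28 rectangle (perimeter 82.00 mm); the cylinder at (9, -3.5) is not intersected at this z (z outside [8, 16]); After the difference (first − rest): starting from the r=9.5 cylinder, the 13×28 cube at (6.5, 12) misses the remaining region (no effect) — boundary = 59.31 mm; (rotated 45° about Z; rotation is an isometry so areas/perimeters/island counts are preserved). Overall, the cross-section is a single solid region. Total boundary length (outer) = 59.31 mm.

59.31 mm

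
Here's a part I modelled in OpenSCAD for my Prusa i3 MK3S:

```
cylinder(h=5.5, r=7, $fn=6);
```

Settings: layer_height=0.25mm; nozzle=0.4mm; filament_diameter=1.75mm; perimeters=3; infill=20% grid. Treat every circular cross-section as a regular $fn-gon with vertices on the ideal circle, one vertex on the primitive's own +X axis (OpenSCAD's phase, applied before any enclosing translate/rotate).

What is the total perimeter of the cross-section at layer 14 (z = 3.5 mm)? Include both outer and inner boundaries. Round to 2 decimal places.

At z = 3.5 mm: the r=7 cylinder gives a regular 6-gon of circumradius 7 (constant along its height) (perimeter = 2·6·7.000·sin(180°/6) = 42.00 mm). Overall, the cross-section is a single solid region. Total boundary length (outer) = 42.00 mm.

42.00 mm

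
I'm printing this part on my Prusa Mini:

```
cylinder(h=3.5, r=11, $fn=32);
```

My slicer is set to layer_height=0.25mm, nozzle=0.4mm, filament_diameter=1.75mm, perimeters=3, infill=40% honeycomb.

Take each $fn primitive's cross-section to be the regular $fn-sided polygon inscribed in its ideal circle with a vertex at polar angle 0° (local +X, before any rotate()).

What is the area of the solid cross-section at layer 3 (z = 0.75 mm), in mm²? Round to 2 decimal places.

At z = 0.75 mm: the cylinder: section is a regular 32-gon, circumradius r=11 (area = (32/2)·11.000²·sin(360°/32) = 377.69 mm²). Overall, the cross-section is a single solid region. Net area = 377.69 mm².

377.69 mm²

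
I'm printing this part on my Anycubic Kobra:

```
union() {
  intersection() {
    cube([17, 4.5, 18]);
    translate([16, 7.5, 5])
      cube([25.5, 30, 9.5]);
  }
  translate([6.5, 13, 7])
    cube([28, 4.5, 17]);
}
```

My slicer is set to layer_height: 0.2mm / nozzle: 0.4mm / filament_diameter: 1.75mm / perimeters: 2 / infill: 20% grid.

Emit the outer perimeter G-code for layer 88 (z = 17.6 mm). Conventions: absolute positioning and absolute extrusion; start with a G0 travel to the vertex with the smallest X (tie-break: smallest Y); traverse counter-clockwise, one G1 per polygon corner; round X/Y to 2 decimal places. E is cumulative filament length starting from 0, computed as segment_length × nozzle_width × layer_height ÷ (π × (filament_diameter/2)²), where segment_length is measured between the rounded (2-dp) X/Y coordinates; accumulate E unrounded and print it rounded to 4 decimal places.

G0 X6.50 Y13.00 Z17.60
G1 X34.50 Y13.00 E0.9313
G1 X34.50 Y17.50 E1.0810
G1 X6.50 Y17.50 E2.0122
G1 X6.50 Y13.00 E2.1619

At z = 17.6 mm: the 17×4.5 cube contributes its full rectangle; the cube at (16, 7.5) is not intersected at this z (z outside [5, 14.5]); Keeping only the common overlap: at least one operand is absent at this height, so nothing remains; the 28×4.5 cube at (6.5, 13) contributes its full rectangle; Combining (union): only the 28×4.5 cube at (6.5, 13) is present, so the union is just that shape — 1 connected region. The outline is a single polygon with 4 vertices. Extrusion per mm of travel: 0.4 × 0.2 / (π × 0.875²) = 0.033260. Accumulating E over each segment gives final E = 2.1619.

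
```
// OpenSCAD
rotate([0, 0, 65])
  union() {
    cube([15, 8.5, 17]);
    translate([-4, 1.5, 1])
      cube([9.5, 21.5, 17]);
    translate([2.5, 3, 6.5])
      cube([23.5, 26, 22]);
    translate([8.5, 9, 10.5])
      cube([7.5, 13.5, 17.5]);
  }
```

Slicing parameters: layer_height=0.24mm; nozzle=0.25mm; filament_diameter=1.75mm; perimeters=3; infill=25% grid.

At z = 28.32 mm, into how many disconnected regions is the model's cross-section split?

1

At z = 28.32 mm: the cube is not intersected at this z (z outside [0, 17]); the cube at (-4, 1.5) is absent (z outside [1, 18]); the cube at (2.5, 3) is present — its section is the full 23.5×26 rectangle; the cube at (8.5, 9) is not intersected at this z (z outside [10.5, 28]); Merging all regions: only the 23.5×26 cube at (2.5, 3) is present, so the union is just that shape — 1 connected region; (whole slice rotated 65° about Z — lengths, areas and connectivity unchanged). The result has 1 disconnected region.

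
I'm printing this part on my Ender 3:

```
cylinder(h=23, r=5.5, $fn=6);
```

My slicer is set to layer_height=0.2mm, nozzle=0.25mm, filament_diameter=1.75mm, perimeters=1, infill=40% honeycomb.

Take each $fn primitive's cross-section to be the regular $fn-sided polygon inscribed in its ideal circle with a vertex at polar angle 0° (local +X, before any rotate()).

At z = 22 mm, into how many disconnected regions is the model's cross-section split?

At z = 22 mm: the cylinder: section is a regular 6-gon, circumradius r=5.5. The result has 1 disconnected region.

1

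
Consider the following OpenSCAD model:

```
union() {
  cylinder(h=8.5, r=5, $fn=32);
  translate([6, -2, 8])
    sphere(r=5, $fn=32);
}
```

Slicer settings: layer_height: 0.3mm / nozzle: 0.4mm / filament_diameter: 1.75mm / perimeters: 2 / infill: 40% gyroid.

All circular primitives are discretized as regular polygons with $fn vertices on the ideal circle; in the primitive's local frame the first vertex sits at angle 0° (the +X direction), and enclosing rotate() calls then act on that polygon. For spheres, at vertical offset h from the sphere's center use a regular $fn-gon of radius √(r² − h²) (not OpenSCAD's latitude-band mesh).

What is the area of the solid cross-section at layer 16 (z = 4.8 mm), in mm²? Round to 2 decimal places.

At z = 4.8 mm: the r=5 cylinder gives a regular 32-gon of circumradius 5 (constant along its height) (area = (32/2)·5.000²·sin(360°/32) = 78.04 mm²); the r=5 sphere at (6, -2) slices to a regular 32-gon of circumradius 3.842 (√(r²−h²) with h=3.2 from center) (area = (32/2)·3.842²·sin(360°/32) = 46.07 mm²); Taking the union: the regions partially overlap — summed areas 124.11 mm² minus the doubly-counted overlap 10.38 mm² gives 113.73 mm² — area = 113.73 mm². Overall, the cross-section is a single solid region. Net area = 113.73 mm².

113.73 mm²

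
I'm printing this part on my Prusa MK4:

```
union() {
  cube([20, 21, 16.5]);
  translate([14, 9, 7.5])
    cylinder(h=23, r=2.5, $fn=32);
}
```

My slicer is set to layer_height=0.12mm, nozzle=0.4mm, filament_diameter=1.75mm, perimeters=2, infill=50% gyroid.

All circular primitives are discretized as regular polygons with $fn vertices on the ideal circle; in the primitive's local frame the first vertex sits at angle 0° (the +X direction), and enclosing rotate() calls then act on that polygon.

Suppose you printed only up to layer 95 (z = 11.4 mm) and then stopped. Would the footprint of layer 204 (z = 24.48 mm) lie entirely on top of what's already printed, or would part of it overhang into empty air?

Compare the two slices. At z = 11.4: the 20×21 cube contributes its full rectangle (area 420.00 mm²); the cylinder at (14, 9): section is a regular 32-gon, circumradius r=2.5 (area = (32/2)·2.500²·sin(360°/32) = 19.51 mm²); Merging all regions: the r=2.5 cylinder at (14, 9) lies entirely inside the 20×21 cube, so the union is just the 20×21 cube — area = 420.00 mm². At z = 24.48: the cube is absent (z outside [0, 16.5]); the cylinder at (14, 9): section is a regular 32-gon, circumradius r=2.5 (area = (32/2)·2.500²·sin(360°/32) = 19.51 mm²); Merging all regions: only the r=2.5 cylinder at (14, 9) is present, so the union is just that shape — area = 19.51 mm². Checking containment: the cross-section at z = 24.48 is a subset of the cross-section at z = 11.4.

entirely on top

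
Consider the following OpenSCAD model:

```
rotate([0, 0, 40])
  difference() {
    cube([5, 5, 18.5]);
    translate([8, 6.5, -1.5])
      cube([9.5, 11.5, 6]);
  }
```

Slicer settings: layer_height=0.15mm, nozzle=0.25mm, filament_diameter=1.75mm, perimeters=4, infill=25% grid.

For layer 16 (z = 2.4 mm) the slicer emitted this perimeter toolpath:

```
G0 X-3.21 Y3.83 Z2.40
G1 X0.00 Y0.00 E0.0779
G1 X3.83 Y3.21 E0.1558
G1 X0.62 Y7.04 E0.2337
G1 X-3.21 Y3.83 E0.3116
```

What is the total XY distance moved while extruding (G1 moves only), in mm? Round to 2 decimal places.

Sum the Euclidean lengths of each G1 segment: total = 19.99 mm.

19.99 mm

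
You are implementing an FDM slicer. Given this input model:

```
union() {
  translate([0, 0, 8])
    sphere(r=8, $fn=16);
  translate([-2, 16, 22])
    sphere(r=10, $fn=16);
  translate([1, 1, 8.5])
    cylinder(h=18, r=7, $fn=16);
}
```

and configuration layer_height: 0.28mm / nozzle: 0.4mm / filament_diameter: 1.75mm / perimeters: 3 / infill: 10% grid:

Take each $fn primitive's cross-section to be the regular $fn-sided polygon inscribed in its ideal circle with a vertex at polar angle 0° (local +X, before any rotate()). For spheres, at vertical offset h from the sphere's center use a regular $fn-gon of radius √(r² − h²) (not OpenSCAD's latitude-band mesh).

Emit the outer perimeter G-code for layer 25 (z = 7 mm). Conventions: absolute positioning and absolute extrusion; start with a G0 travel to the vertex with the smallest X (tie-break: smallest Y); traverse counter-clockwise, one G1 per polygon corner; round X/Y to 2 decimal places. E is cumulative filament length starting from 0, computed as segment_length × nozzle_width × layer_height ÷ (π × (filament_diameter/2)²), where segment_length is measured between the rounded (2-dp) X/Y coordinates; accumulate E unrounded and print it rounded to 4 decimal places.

At z = 7 mm: the r=8 sphere contributes a regular 16-gon of circumradius √(8²−1²) = 7.937; the sphere at (-2, 16) is not intersected at this z (|z−center|=15.000 > r=10); the cylinder at (1, 1) is not intersected at this z (z outside [8.5, 26.5]); Combining (union): only the r=8 sphere is present, so the union is just that shape — 1 connected region. The outline is a single polygon with 16 vertices. Extrusion per mm of travel: 0.4 × 0.28 / (π × 0.875²) = 0.046564. Accumulating E over each segment gives final E = 2.3070.

G0 X-7.94 Y0.00 Z7.00
G1 X-7.33 Y-3.04 E0.1444
G1 X-5.61 Y-5.61 E0.2884
G1 X-3.04 Y-7.33 E0.4324
G1 X0.00 Y-7.94 E0.5767
G1 X3.04 Y-7.33 E0.7211
G1 X5.61 Y-5.61 E0.8651
G1 X7.33 Y-3.04 E1.0091
G1 X7.94 Y0.00 E1.1535
G1 X7.33 Y3.04 E1.2979
G1 X5.61 Y5.61 E1.4419
G1 X3.04 Y7.33 E1.5859
G1 X0.00 Y7.94 E1.7302
G1 X-3.04 Y7.33 E1.8746
G1 X-5.61 Y5.61 E2.0186
G1 X-7.33 Y3.04 E2.1626
G1 X-7.94 Y0.00 E2.3070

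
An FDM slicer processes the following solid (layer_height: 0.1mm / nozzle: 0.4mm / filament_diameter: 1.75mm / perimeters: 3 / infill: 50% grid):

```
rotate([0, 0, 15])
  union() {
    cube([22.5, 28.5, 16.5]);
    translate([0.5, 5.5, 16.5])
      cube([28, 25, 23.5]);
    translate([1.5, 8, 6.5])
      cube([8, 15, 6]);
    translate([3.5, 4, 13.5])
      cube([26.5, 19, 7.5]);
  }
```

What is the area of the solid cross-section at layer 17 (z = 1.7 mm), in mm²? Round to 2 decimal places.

At z = 1.7 mm: the cube (footprint 22.5×28.5) is included at this height (area 641.25 mm²); the cube at (0.5, 5.5) is absent (z outside [16.5, 40]); the cube at (1.5, 8) does not reach this height (z outside [6.5, 12.5]); the cube at (3.5, 4) is absent (z outside [13.5, 21]); Combining (union): only the 22.5×28.5 cube is present, so the union is just that shape — area = 641.25 mm²; (rotated 15° about Z; rotation is an isometry so areas/perimeters/island counts are preserved). Overall, the cross-section is a single solid region. Net area = 641.25 mm².

641.25 mm²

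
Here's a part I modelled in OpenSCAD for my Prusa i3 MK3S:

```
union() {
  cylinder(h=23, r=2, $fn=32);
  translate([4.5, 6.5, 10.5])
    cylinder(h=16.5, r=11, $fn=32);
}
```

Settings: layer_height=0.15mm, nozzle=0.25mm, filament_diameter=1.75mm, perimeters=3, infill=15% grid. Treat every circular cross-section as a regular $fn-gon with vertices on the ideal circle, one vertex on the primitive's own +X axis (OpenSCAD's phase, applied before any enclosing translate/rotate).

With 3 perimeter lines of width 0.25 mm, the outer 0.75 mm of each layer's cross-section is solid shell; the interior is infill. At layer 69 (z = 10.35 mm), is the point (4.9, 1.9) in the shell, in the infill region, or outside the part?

outside

At z = 10.35 mm: the cylinder: section is a regular 32-gon, circumradius r=2; the cylinder at (4.5, 6.5) does not reach this height (z outside [10.5, 27]); Taking the union: only the r=2 cylinder is present, so the union is just that shape — 1 connected region. Overall, the cross-section is a single solid region. The nearest boundary edge runs (1.96, 0.39)→(1.85, 0.77); distance from the point to it = 3.26 mm. The point is not inside any of the regions above, so it lies outside the cross-section (3.26 mm from the nearest boundary).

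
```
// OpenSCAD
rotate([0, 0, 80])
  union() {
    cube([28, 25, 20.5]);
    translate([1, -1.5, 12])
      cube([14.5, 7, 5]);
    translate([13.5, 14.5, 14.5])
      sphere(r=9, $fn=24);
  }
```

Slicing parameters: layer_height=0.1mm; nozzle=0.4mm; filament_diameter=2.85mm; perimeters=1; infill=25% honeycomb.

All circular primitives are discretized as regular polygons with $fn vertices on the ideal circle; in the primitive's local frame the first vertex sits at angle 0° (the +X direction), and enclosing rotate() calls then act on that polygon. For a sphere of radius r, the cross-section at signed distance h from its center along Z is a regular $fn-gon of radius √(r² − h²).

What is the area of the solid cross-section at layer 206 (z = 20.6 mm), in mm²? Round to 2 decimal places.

136.00 mm²

At z = 20.6 mm: the cube is absent (z outside [0, 20.5]); the cube at (1, -1.5) is not intersected at this z (z outside [12, 17]); the r=9 sphere at (13.5, 14.5) contributes a regular 24-gon of circumradius √(9²−6.1²) = 6.617 (area = (24/2)·6.617²·sin(360°/24) = 136.00 mm²); Taking the union: only the r=9 sphere at (13.5, 14.5) is present, so the union is just that shape — area = 136.00 mm²; (rotated 80° about Z; rotation is an isometry so areas/perimeters/island counts are preserved). Overall, the cross-section is a single solid region. Net area = 136.00 mm².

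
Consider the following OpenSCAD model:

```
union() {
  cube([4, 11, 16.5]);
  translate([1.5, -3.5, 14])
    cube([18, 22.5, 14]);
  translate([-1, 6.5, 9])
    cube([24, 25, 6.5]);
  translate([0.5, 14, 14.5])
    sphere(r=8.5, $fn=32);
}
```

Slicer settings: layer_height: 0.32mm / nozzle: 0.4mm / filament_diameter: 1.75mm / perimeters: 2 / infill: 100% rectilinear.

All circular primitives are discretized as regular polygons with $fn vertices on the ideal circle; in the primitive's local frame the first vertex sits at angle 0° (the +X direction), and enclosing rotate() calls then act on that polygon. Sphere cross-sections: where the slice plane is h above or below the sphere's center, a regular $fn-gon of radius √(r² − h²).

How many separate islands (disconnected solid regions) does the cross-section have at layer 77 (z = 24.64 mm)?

At z = 24.64 mm: the cube is absent (z outside [0, 16.5]); the cube at (1.5, -3.5) (footprint 18×22.5) is included at this height; the cube at (-1, 6.5) is not intersected at this z (z outside [9, 15.5]); the sphere at (0.5, 14) is not intersected at this z (|z−center|=10.140 > r=8.5); Merging all regions: only the 18×22.5 cube at (1.5, -3.5) is present, so the union is just that shape — 1 connected region. Overall, the cross-section is a single solid region. Island count = 1.

1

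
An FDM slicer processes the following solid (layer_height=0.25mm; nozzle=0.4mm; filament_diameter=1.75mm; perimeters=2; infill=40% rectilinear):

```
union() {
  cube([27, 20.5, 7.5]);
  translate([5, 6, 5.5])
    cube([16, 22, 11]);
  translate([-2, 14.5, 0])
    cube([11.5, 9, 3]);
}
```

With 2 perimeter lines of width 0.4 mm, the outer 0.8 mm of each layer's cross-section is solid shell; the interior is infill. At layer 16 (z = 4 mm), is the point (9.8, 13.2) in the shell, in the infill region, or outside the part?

infill

At z = 4 mm: the 27×20.5 cube contributes its full rectangle; the cube at (5, 6) is absent (z outside [5.5, 16.5]); the cube at (-2, 14.5) is not intersected at this z (z outside [0, 3]); Combining (union): only the 27×20.5 cube is present, so the union is just that shape — 1 connected region. Overall, the cross-section is a single solid region. The nearest boundary edge runs (27.00, 20.50)→(0.00, 20.50); distance from the point to it = 7.30 mm. The point is inside the cross-section and 7.30 mm from the nearest boundary — more than the 0.8 mm shell width (2 × 0.4), so it's in the infill interior.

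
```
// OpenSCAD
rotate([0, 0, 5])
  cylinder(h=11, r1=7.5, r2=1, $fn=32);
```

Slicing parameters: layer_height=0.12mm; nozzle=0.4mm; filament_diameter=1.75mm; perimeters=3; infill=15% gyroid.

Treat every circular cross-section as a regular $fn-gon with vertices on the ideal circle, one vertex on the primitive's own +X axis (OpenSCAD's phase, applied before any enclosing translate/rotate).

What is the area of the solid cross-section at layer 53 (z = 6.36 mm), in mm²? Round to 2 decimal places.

43.70 mm²

At z = 6.36 mm: the cone: at t=0.578 of its height the radius interpolates to r₁+(r₂−r₁)t = 3.742, giving a regular 32-gon of that circumradius (area = (32/2)·3.742²·sin(360°/32) = 43.70 mm²); (rotated 5° about Z; rotation is an isometry so areas/perimeters/island counts are preserved). Overall, the cross-section is a single solid region. Net area = 43.70 mm².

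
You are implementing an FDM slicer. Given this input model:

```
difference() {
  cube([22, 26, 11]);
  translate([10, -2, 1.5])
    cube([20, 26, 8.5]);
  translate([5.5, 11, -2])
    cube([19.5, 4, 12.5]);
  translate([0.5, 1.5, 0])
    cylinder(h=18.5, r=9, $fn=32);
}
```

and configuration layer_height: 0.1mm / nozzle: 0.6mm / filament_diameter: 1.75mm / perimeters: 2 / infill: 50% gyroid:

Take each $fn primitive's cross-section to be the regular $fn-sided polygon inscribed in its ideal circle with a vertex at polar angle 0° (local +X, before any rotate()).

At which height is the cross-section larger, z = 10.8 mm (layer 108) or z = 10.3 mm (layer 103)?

Layer 108 (z = 10.8): the cube is present — its section is the full 22×26 rectangle (area 572.00 mm²); the cube at (10, -2) is not intersected at this z (z outside [1.5, 10]); the cube at (5.5, 11) is not intersected at this z (z outside [-2, 10.5]); the r=9 cylinder at (0.5, 1.5) contributes a regular 32-gon of circumradius 9 (area = (32/2)·9.000²·sin(360°/32) = 252.84 mm²); After the difference (first − rest): starting from the 22×26 cube (572.00 mm²), the r=9 cylinder at (0.5, 1.5) partially overlaps it — only the 81.84 mm² overlap (of its 252.84 mm²) is removed, clipping the outline — area = 490.16 mm². So its area = 490.16 mm². Layer 103 (z = 10.3): the cube (footprint 22×26) is included at this height (area 572.00 mm²); the cube at (10, -2) does not reach this height (z outside [1.5, 10]); the 19.5×4 cube at (5.5, 11) contributes its full rectangle (area 78.00 mm²); the cylinder at (0.5, 1.5): section is a regular 32-gon, circumradius r=9 (area = (32/2)·9.000²·sin(360°/32) = 252.84 mm²); Subtracting the remaining from the first: starting from the 22×26 cube (572.00 mm²), the 19.5×4 cube at (5.5, 11) partially overlaps it — only the 66.00 mm² overlap (of its 78.00 mm²) is removed, clipping the outline; the r=9 cylinder at (0.5, 1.5) partially overlaps it — only the 81.84 mm² overlap (of its 252.84 mm²) is removed, clipping the outline — area = 424.16 mm². So its area = 424.16 mm². Layer 108 is larger (490.16 vs 424.16 mm²).

layer 108 (z = 10.8 mm)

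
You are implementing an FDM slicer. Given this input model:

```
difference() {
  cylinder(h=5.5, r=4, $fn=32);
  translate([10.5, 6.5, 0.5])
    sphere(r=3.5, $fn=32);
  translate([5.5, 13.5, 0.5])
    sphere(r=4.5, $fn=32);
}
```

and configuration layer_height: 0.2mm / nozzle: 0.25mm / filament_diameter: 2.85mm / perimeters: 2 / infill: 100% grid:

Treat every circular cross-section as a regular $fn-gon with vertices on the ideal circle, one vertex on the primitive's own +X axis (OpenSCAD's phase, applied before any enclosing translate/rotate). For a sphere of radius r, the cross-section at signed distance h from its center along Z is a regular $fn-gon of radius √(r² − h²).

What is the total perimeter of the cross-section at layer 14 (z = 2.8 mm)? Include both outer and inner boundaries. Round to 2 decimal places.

25.09 mm

At z = 2.8 mm: the cylinder: section is a regular 32-gon, circumradius r=4 (perimeter = 2·32·4.000·sin(180°/32) = 25.09 mm); the r=3.5 sphere at (10.5, 6.5) slices to a regular 32-gon of circumradius 2.638 (√(r²−h²) with h=2.3 from center) (perimeter = 2·32·2.638·sin(180°/32) = 16.55 mm); the r=4.5 sphere at (5.5, 13.5) contributes a regular 32-gon of circumradius √(4.5²−2.3²) = 3.868 (perimeter = 2·32·3.868·sin(180°/32) = 24.26 mm); After the difference (first − rest): starting from the r=4 cylinder, the r=3.5 sphere at (10.5, 6.5) misses the remaining region (no effect); the r=4.5 sphere at (5.5, 13.5) misses the remaining region (no effect) — boundary = 25.09 mm. Overall, the cross-section is a single solid region. Total boundary length (outer) = 25.09 mm.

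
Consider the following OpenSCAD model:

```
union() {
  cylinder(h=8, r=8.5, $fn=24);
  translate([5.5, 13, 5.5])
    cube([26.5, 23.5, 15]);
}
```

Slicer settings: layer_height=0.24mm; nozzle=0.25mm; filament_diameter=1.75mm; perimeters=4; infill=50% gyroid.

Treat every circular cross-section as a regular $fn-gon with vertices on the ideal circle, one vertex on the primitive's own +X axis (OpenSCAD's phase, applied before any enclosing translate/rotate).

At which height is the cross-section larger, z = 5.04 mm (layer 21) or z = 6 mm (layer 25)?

layer 25 (z = 6 mm)

Layer 21 (z = 5.04): the r=8.5 cylinder contributes a regular 24-gon of circumradius 8.5 (area = (24/2)·8.500²·sin(360°/24) = 224.40 mm²); the cube at (5.5, 13) is absent (z outside [5.5, 20.5]); Merging all regions: only the r=8.5 cylinder is present, so the union is just that shape — area = 224.40 mm². So its area = 224.40 mm². Layer 25 (z = 6): the cylinder: section is a regular 24-gon, circumradius r=8.5 (area = (24/2)·8.500²·sin(360°/24) = 224.40 mm²); the cube at (5.5, 13) is present — its section is the full 26.5×23.5 rectangle (area 622.75 mm²); Taking the union: the 2 present regions are separate (no shared area or edge), so areas and boundary lengths simply add and each stays a separate island — area = 847.15 mm². So its area = 847.15 mm². Layer 25 is larger (847.15 vs 224.40 mm²).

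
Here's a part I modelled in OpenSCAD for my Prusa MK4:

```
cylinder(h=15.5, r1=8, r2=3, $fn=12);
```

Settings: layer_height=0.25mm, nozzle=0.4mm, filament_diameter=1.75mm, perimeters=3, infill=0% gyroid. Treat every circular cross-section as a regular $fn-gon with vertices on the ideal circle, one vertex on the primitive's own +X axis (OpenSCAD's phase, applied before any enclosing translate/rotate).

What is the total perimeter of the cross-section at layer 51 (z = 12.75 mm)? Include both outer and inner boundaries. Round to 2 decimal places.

24.15 mm

At z = 12.75 mm: the cone contributes a regular 12-gon of circumradius 3.887 (interpolated between r1=8 and r2=3 at t=0.823) (perimeter = 2·12·3.887·sin(180°/12) = 24.15 mm). Overall, the cross-section is a single solid region. Total boundary length (outer) = 24.15 mm.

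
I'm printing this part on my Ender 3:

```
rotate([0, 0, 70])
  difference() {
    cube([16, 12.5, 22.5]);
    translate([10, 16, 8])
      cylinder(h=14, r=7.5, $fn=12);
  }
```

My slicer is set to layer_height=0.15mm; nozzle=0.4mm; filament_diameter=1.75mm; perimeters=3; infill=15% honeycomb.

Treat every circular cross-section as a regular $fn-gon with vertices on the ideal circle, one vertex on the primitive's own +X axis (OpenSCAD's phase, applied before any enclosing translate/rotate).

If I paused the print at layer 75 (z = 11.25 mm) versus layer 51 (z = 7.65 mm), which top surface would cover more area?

layer 51 (z = 7.65 mm)

Layer 75 (z = 11.25): the cube (footprint 16×12.5) is included at this height (area 200.00 mm²); the r=7.5 cylinder at (10, 16) gives a regular 12-gon of circumradius 7.5 (constant along its height) (area = (12/2)·7.500²·sin(360°/12) = 168.75 mm²); After the difference (first − rest): starting from the 16×12.5 cube (200.00 mm²), the r=7.5 cylinder at (10, 16) partially overlaps it — only the 34.90 mm² overlap (of its 168.75 mm²) is removed, clipping the outline — area = 165.10 mm²; (whole slice rotated 70° about Z — lengths, areas and connectivity unchanged). So its area = 165.10 mm². Layer 51 (z = 7.65): the cube (footprint 16×12.5) is included at this height (area 200.00 mm²); the cylinder at (10, 16) is not intersected at this z (z outside [8, 22]); Subtracting the remaining from the first: none of the subtracted shapes is present at this height, so the 16×12.5 cube is unchanged — area = 200.00 mm²; (rotated 70° about Z; rotation is an isometry so areas/perimeters/island counts are preserved). So its area = 200.00 mm². Layer 51 is larger (200.00 vs 165.10 mm²).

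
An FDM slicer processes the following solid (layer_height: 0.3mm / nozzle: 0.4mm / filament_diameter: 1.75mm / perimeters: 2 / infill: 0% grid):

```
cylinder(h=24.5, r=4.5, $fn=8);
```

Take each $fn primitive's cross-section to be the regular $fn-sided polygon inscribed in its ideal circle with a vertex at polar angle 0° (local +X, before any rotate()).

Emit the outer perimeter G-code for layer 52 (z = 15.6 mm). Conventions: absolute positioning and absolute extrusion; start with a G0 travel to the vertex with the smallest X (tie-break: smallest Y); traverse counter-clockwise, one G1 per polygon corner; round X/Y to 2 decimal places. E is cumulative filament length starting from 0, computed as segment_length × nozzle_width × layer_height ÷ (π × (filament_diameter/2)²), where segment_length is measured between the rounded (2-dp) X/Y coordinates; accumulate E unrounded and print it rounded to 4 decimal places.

G0 X-4.50 Y0.00 Z15.60
G1 X-3.18 Y-3.18 E0.1718
G1 X0.00 Y-4.50 E0.3436
G1 X3.18 Y-3.18 E0.5153
G1 X4.50 Y0.00 E0.6871
G1 X3.18 Y3.18 E0.8589
G1 X0.00 Y4.50 E1.0307
G1 X-3.18 Y3.18 E1.2024
G1 X-4.50 Y0.00 E1.3742

At z = 15.6 mm: the cylinder: section is a regular 8-gon, circumradius r=4.5. The outline is a single polygon with 8 vertices. Extrusion per mm of travel: 0.4 × 0.3 / (π × 0.875²) = 0.049890. Accumulating E over each segment gives final E = 1.3742.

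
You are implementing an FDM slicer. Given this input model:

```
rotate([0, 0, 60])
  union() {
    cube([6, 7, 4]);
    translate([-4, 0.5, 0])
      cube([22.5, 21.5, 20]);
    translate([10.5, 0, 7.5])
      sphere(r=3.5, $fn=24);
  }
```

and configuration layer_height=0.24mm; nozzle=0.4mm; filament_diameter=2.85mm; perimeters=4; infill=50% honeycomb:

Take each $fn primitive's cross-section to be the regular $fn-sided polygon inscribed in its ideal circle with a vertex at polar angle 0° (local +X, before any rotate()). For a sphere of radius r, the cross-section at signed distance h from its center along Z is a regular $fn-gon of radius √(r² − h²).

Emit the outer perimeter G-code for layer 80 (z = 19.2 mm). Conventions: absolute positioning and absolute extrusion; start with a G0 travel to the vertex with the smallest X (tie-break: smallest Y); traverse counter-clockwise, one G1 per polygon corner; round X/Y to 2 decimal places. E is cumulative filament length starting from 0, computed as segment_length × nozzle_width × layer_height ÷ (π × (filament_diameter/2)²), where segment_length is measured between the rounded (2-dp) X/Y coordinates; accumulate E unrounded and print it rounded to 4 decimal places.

G0 X-21.05 Y7.54 Z19.20
G1 X-2.43 Y-3.21 E0.3235
G1 X8.82 Y16.27 E0.6621
G1 X-9.80 Y27.02 E0.9856
G1 X-21.05 Y7.54 E1.3241

At z = 19.2 mm: the cube is not intersected at this z (z outside [0, 4]); the cube at (-4, 0.5) (footprint 22.5×21.5) is included at this height; the sphere at (10.5, 0) is absent (|z−center|=11.700 > r=3.5); Combining (union): only the 22.5×21.5 cube at (-4, 0.5) is present, so the union is just that shape — 1 connected region; (rotated 60° about Z; rotation is an isometry so areas/perimeters/island counts are preserved). The outline is a single polygon with 4 vertices. Extrusion per mm of travel: 0.4 × 0.24 / (π × 1.425²) = 0.015048. Accumulating E over each segment gives final E = 1.3241.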